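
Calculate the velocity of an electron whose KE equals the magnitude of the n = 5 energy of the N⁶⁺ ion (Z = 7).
3.06e+06 m/s (or 1.021636% of c)

The binding energy at n = 5 for N⁶⁺ is:
E_5 = -13.6057 × 7²/5² = -26.66717200 eV
|E_5| = 26.66717200 eV

Convert to Joules:
KE = 26.66717200 eV × (1.602177 × 10⁻¹⁹ J/eV) = 4.2726e-18 J

Using KE = ½mv²:
v = √(2·KE/m_e)
v = √(2 × 4.2726e-18 J / 9.10938 × 10⁻³¹ kg)
v = 3.06e+06 m/s

This is approximately 1.021636% the speed of light.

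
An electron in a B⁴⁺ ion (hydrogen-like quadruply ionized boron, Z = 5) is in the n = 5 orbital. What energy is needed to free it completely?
13.61 eV

The ionization energy is the energy needed to remove the electron completely (n → ∞).

For a hydrogen-like ion with Z = 5, E_n = -13.6057 Z² / n² eV.

At n = 5: E_5 = -13.6057 × 5² / 5² = -13.60570 eV
At n = ∞: E_∞ = 0 eV

Ionization energy = E_∞ - E_5 = 0 - (-13.60570) = 13.60570 eV
Ionization energy ≈ 13.61 eV

This is also called the binding energy of the electron in state n = 5.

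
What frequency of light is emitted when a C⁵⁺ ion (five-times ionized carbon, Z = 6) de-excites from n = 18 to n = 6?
2.9243e+15 Hz

First, find the transition energy:
E_18 = -13.6057 × 6² / 18² = -1.511744 eV
E_6 = -13.6057 × 6² / 6² = -13.605700 eV
|ΔE| = |E_6 - E_18| = 12.093956 eV

Convert to Joules: E = 12.093956 eV × (1.602177 × 10⁻¹⁹ J/eV) = 1.937666e-18 J

Using E = hf:
f = E/h = 1.937666e-18 J / (6.62607 × 10⁻³⁴ J·s)
f = 2.9243e+15 Hz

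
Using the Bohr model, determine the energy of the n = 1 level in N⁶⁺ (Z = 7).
-666.679300 eV

For hydrogen-like ions, the energy levels scale with Z²:
E_n = -13.6057 Z² / n² eV

For N⁶⁺ (Z = 7) at n = 1:
E_1 = -13.6057 × 7² / 1²
E_1 = -13.6057 × 49 / 1
E_1 = -666.6793 / 1
E_1 = -666.679300 eV

The energy is 49 times more negative than hydrogen at the same n due to the stronger nuclear charge.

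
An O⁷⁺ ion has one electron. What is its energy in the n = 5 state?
-34.830592 eV

For hydrogen-like ions, the energy levels scale with Z²:
E_n = -13.6057 Z² / n² eV

For O⁷⁺ (Z = 8) at n = 5:
E_5 = -13.6057 × 8² / 5²
E_5 = -13.6057 × 64 / 25
E_5 = -870.7648 / 25
E_5 = -34.830592 eV

The energy is 64 times more negative than hydrogen at the same n due to the stronger nuclear charge.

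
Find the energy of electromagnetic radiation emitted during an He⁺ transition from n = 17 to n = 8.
0.6620 eV

The energy levels are E_n = -13.6057 Z² eV / n².

Energy at n = 17: E_17 = -13.6057 × 2² / 17² = -0.1883142 eV
Energy at n = 8: E_8 = -13.6057 × 2² / 8² = -0.8503563 eV

For emission (electron falling to lower state), the photon energy is:
E_photon = E_17 - E_8 = |-0.1883142 - (-0.8503563)|
E_photon = 0.6620 eV

This energy is carried away by the emitted photon.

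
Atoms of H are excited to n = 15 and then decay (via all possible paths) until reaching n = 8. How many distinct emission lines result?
28

The electron can occupy levels n = 8, 9, ..., 15 during de-excitation — that is m = 15 - 8 + 1 = 8 distinct levels.

The number of distinct spectral lines equals the number of ways to choose 2 of these m levels (each pair gives one possible emission transition):

Number of lines = m(m-1)/2 = 8×7/2 = 28

These correspond to all possible transitions between the 8 levels:
15 → 14, 15 → 13, 15 → 12, 15 → 11, 15 → 10, 15 → 9, 15 → 8, 14 → 13...

Each transition produces a photon with a unique energy (and thus wavelength). This count does not depend on Z.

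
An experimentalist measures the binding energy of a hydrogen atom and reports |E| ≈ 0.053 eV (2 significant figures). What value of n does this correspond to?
n = 16

The exact energy levels follow E_n = -13.6057 eV / n².

The measured value (-0.053 eV) is reported to only 2 significant figures, so we must test candidate n values and see which one matches to that precision.

Candidate energies:
  n = 14:  E = -13.6057/14² = -0.069417 eV
  n = 15:  E = -13.6057/15² = -0.060470 eV
  n = 16:  E = -13.6057/16² = -0.053147 eV  ← matches
  n = 17:  E = -13.6057/17² = -0.047079 eV
  n = 18:  E = -13.6057/18² = -0.041993 eV

Checking against the measurement of -0.053 eV (2 sig figs), only n = 16 agrees:
E_16 = -0.053147 eV, which rounds to -0.053 eV ✓

Therefore n = 16.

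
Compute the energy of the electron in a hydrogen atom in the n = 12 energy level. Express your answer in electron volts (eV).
-0.09 eV

The energy levels of a hydrogen-like atom are given by:
E_n = -13.6057 eV / n²

For n = 12:
E_12 = -13.6057 eV / 12²
E_12 = -13.6057 eV / 144
E_12 = -0.09 eV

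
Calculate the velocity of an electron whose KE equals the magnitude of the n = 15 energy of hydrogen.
1.458e+05 m/s (or 0.048649% of c)

The binding energy at n = 15 for hydrogen is:
E_15 = -13.6057/15² = -0.06046978 eV
|E_15| = 0.06046978 eV

Convert to Joules:
KE = 0.06046978 eV × (1.602177 × 10⁻¹⁹ J/eV) = 9.68833e-21 J

Using KE = ½mv²:
v = √(2·KE/m_e)
v = √(2 × 9.68833e-21 J / 9.10938 × 10⁻³¹ kg)
v = 1.458e+05 m/s

This is approximately 0.048649% the speed of light.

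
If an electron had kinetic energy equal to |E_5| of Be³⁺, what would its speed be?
1.7502e+06 m/s (or 0.584% of c)

The binding energy at n = 5 for Be³⁺ is:
E_5 = -13.6057 × 4²/5² = -8.7076480 eV
|E_5| = 8.7076480 eV

Convert to Joules:
KE = 8.7076480 eV × (1.602177 × 10⁻¹⁹ J/eV) = 1.395119e-18 J

Using KE = ½mv²:
v = √(2·KE/m_e)
v = √(2 × 1.395119e-18 J / 9.10938 × 10⁻³¹ kg)
v = 1.7502e+06 m/s

This is approximately 0.584% the speed of light.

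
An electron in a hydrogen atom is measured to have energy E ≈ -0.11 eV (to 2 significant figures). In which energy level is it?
n = 11

The exact energy levels follow E_n = -13.6057 eV / n².

The measured value (-0.11 eV) is reported to only 2 significant figures, so we must test candidate n values and see which one matches to that precision.

Candidate energies:
  n = 9:  E = -13.6057/9² = -0.16797 eV
  n = 10:  E = -13.6057/10² = -0.13606 eV
  n = 11:  E = -13.6057/11² = -0.11244 eV  ← matches
  n = 12:  E = -13.6057/12² = -0.09448 eV
  n = 13:  E = -13.6057/13² = -0.08051 eV

Checking against the measurement of -0.11 eV (2 sig figs), only n = 11 agrees:
E_11 = -0.11244 eV, which rounds to -0.11 eV ✓

Therefore n = 11.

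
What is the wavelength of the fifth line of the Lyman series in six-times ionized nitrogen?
1.912860 nm

The lines of a series are numbered from the longest wavelength (smallest ΔE) outward; the fifth line is the transition from n = n_f + 5 to n_f.
The Lyman series has all transitions ending at n_f = 1.

For N⁶⁺ (Z = 7), the fifth line (ε-line) is the jump from n = 6 to n = 1:
E_6 = -13.6057 × 7² / 6² = -18.51886944 eV
E_1 = -13.6057 × 7² / 1² = -666.67930000 eV
ΔE = E_6 - E_1 = 648.16043056 eV

λ = hc/E = 1239.84 eV·nm / 648.16043056 eV
λ = 1.912860 nm

This is the ε-line of the Lyman series in N⁶⁺.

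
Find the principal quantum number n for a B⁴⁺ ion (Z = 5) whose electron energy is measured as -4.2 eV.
n = 9

The exact energy levels follow E_n = -13.6057 Z² / n² eV with Z = 5.

The measured value (-4.2 eV) is reported to only 2 significant figures, so we must test candidate n values and see which one matches to that precision.

Candidate energies:
  n = 7:  E = -13.6057 × 5² / 7² = -6.94168 eV
  n = 8:  E = -13.6057 × 5² / 8² = -5.31473 eV
  n = 9:  E = -13.6057 × 5² / 9² = -4.19929 eV  ← matches
  n = 10:  E = -13.6057 × 5² / 10² = -3.40143 eV
  n = 11:  E = -13.6057 × 5² / 11² = -2.81110 eV

Checking against the measurement of -4.2 eV (2 sig figs), only n = 9 agrees:
E_9 = -4.19929 eV, which rounds to -4.2 eV ✓

Therefore n = 9.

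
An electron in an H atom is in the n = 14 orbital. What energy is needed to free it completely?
0.069417 eV

The ionization energy is the energy needed to remove the electron completely (n → ∞).

For hydrogen, E_n = -13.6057 eV / n².

At n = 14: E_14 = -13.6057 / 14² = -0.069416837 eV
At n = ∞: E_∞ = 0 eV

Ionization energy = E_∞ - E_14 = 0 - (-0.069416837) = 0.069416837 eV
Ionization energy ≈ 0.069417 eV

This is also called the binding energy of the electron in state n = 14.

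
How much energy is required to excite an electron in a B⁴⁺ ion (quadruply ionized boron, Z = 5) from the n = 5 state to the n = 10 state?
10.20428 eV

The energy levels of a hydrogen-like atom are E_n = -13.6057 Z² eV / n².

Energy at n = 5: E_5 = -13.6057 × 5² / 5² = -13.60570000 eV
Energy at n = 10: E_10 = -13.6057 × 5² / 10² = -3.40142500 eV

The excitation energy is the difference:
ΔE = E_10 - E_5
ΔE = -3.40142500 - (-13.60570000)
ΔE = 10.20428 eV

Since this is positive, energy must be absorbed (photon absorption).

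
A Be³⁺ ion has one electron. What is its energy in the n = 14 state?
-1.110669 eV

For hydrogen-like ions, the energy levels scale with Z²:
E_n = -13.6057 Z² / n² eV

For Be³⁺ (Z = 4) at n = 14:
E_14 = -13.6057 × 4² / 14²
E_14 = -13.6057 × 16 / 196
E_14 = -217.6912 / 196
E_14 = -1.110669 eV

The energy is 16 times more negative than hydrogen at the same n due to the stronger nuclear charge.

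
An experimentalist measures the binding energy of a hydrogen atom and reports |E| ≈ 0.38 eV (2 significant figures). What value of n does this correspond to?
n = 6

The exact energy levels follow E_n = -13.6057 eV / n².

The measured value (-0.38 eV) is reported to only 2 significant figures, so we must test candidate n values and see which one matches to that precision.

Candidate energies:
  n = 4:  E = -13.6057/4² = -0.850356 eV
  n = 5:  E = -13.6057/5² = -0.544228 eV
  n = 6:  E = -13.6057/6² = -0.377936 eV  ← matches
  n = 7:  E = -13.6057/7² = -0.277667 eV
  n = 8:  E = -13.6057/8² = -0.212589 eV

Checking against the measurement of -0.38 eV (2 sig figs), only n = 6 agrees:
E_6 = -0.377936 eV, which rounds to -0.38 eV ✓

Therefore n = 6.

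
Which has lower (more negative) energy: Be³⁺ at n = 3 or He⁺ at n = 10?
Be³⁺ at n = 3 (E = -24.19 eV)

Using E_n = -13.6057 Z² / n² eV:

Be³⁺ (Z = 4) at n = 3:
E = -13.6057 × 4² / 3² = -13.6057 × 16 / 9 = -24.18791 eV

He⁺ (Z = 2) at n = 10:
E = -13.6057 × 2² / 10² = -13.6057 × 4 / 100 = -0.54423 eV

Since -24.18791 eV < -0.54423 eV,
Be³⁺ at n = 3 is more tightly bound (requires more energy to ionize).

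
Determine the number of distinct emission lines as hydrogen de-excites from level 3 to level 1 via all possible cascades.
3

The electron can occupy levels n = 1, 2, ..., 3 during de-excitation — that is m = 3 - 1 + 1 = 3 distinct levels.

The number of distinct spectral lines equals the number of ways to choose 2 of these m levels (each pair gives one possible emission transition):

Number of lines = m(m-1)/2 = 3×2/2 = 3

These correspond to all possible transitions between the 3 levels:
3 → 2, 3 → 1, 2 → 1

Each transition produces a photon with a unique energy (and thus wavelength). This count does not depend on Z.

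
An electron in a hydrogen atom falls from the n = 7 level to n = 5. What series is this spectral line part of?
Pfund series

The spectral series in hydrogen are named based on the final (lower) energy level:
- Lyman series: n_final = 1 (ultraviolet)
- Balmer series: n_final = 2 (visible/near-UV)
- Paschen series: n_final = 3 (infrared)
- Brackett series: n_final = 4 (infrared)
- Pfund series: n_final = 5 (far infrared)

Since this transition ends at n = 5, it belongs to the Pfund series.

For reference, this 7 → 5 line has photon energy
ΔE = 13.6057 eV × (1/5² - 1/7²) = 0.26656065306 eV,
corresponding to wavelength λ = hc/ΔE = 1239.84 eV·nm / 0.26656065306 eV = 4651.24911 nm in the far infrared region.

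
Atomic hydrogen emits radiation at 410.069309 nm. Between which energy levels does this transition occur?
n = 6 → n = 2

First, find the photon energy from the wavelength (hc = 1239.84 eV·nm):
E = hc/λ = 1239.84 eV·nm / 410.069309 nm = 3.0234889 eV

The energy levels of hydrogen satisfy E_n = -13.6057 / n² eV, so an emission n_i → n_f releases
ΔE = 13.6057 × (1/n_f² − 1/n_i²) eV.

Setting ΔE equal to the photon energy:
1/n_f² − 1/n_i² = 3.0234889 / 13.6057 = 0.22222222

Since 1/n_i² must be positive, we need 1/n_f² > 0.22222222, i.e. n_f ≤ 2. For each allowed n_f, solve n_i = (1/n_f² − 0.22222222)^(−1/2) and check whether it is a whole number:
  n_f = 1: 1/n_i² = 1.00000000 − 0.22222222 = 0.77777778 → n_i = 1.134  (not an integer) ✗
  n_f = 2: 1/n_i² = 0.25000000 − 0.22222222 = 0.02777778 → n_i = 6.000  → integer, n_i = 6 ✓

Only n_f = 2 gives an integer upper level, n_i = 6.

The transition is from n = 6 to n = 2 (emission).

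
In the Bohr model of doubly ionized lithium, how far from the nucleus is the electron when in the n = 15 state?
3.96883 nm (or 39.68829 Å)

The Bohr radius formula is:
r_n = n² a₀ / Z

where a₀ = 0.05291772 nm is the Bohr radius.

For Li²⁺ (Z = 3) at n = 15:
r_15 = 15² × 0.05291772 nm / 3
r_15 = 225 × 0.05291772 nm / 3
r_15 = 11.906487 nm / 3
r_15 = 3.96883 nm

The electron orbits at approximately 3.96883 nm from the nucleus.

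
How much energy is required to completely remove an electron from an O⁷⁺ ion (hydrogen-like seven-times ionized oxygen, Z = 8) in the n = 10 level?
8.71 eV

The ionization energy is the energy needed to remove the electron completely (n → ∞).

For a hydrogen-like ion with Z = 8, E_n = -13.6057 Z² / n² eV.

At n = 10: E_10 = -13.6057 × 8² / 10² = -8.70765 eV
At n = ∞: E_∞ = 0 eV

Ionization energy = E_∞ - E_10 = 0 - (-8.70765) = 8.70765 eV
Ionization energy ≈ 8.71 eV

This is also called the binding energy of the electron in state n = 10.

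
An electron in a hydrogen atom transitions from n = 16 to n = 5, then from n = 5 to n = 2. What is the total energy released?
3.348 eV

The energy levels of hydrogen are E_n = -13.6057 / n² eV.

First transition (16 → 5):
ΔE₁ = |E_5 - E_16|
ΔE₁ = |-0.544228000 - (-0.053147266)| = 0.491081 eV

Second transition (5 → 2):
ΔE₂ = |E_2 - E_5|
ΔE₂ = |-3.401425000 - (-0.544228000)| = 2.857197 eV

Total energy released:
E_total = ΔE₁ + ΔE₂ = 0.491081 + 2.857197 = 3.348 eV

Note: This equals the direct transition 16 → 2: 3.348 eV ✓
Energy is conserved regardless of the path taken.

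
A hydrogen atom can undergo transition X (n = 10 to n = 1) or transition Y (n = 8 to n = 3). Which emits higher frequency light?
10 → 1

Calculate the energy for each transition:

Transition 10 → 1:
ΔE₁ = |E_1 - E_10| = |-13.6057/1² - (-13.6057/10²)|
ΔE₁ = |-13.605700000 - (-0.136057000)| = 13.469643 eV

Transition 8 → 3:
ΔE₂ = |E_3 - E_8| = |-13.6057/3² - (-13.6057/8²)|
ΔE₂ = |-1.511744444 - (-0.212589063)| = 1.299155 eV

Since 13.469643 eV > 1.299155 eV, the transition 10 → 1 emits the more energetic photon.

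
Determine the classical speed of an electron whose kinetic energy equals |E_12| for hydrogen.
1.823e+05 m/s (or 0.060811% of c)

The binding energy at n = 12 for hydrogen is:
E_12 = -13.6057/12² = -0.09448403 eV
|E_12| = 0.09448403 eV

Convert to Joules:
KE = 0.09448403 eV × (1.602177 × 10⁻¹⁹ J/eV) = 1.51380e-20 J

Using KE = ½mv²:
v = √(2·KE/m_e)
v = √(2 × 1.51380e-20 J / 9.10938 × 10⁻³¹ kg)
v = 1.823e+05 m/s

This is approximately 0.060811% the speed of light.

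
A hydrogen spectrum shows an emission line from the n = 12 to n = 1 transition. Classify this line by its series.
Lyman series

The spectral series in hydrogen are named based on the final (lower) energy level:
- Lyman series: n_final = 1 (ultraviolet)
- Balmer series: n_final = 2 (visible/near-UV)
- Paschen series: n_final = 3 (infrared)
- Brackett series: n_final = 4 (infrared)
- Pfund series: n_final = 5 (far infrared)

Since this transition ends at n = 1, it belongs to the Lyman series.

For reference, this 12 → 1 line has photon energy
ΔE = 13.6057 eV × (1/1² - 1/12²) = 13.5112 eV,
corresponding to wavelength λ = hc/ΔE = 1239.84 eV·nm / 13.5112 eV = 91.76 nm in the ultraviolet region.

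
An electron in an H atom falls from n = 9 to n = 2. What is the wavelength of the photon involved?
383.44 nm

First, find the transition energy using E_n = -13.6057 / n² eV:
E_9 = -13.6057 / 9² = -0.167972 eV
E_2 = -13.6057 / 2² = -3.401425 eV

Photon energy: |ΔE| = |E_2 - E_9| = 3.233453 eV

Convert to wavelength using E = hc/λ with hc = 1239.84 eV·nm:
λ = hc/E = 1239.84 eV·nm / 3.233453 eV
λ = 383.44 nm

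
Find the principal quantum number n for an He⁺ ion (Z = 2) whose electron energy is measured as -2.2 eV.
n = 5

The exact energy levels follow E_n = -13.6057 Z² / n² eV with Z = 2.

The measured value (-2.2 eV) is reported to only 2 significant figures, so we must test candidate n values and see which one matches to that precision.

Candidate energies:
  n = 3:  E = -13.6057 × 2² / 3² = -6.04698 eV
  n = 4:  E = -13.6057 × 2² / 4² = -3.40143 eV
  n = 5:  E = -13.6057 × 2² / 5² = -2.17691 eV  ← matches
  n = 6:  E = -13.6057 × 2² / 6² = -1.51174 eV
  n = 7:  E = -13.6057 × 2² / 7² = -1.11067 eV

Checking against the measurement of -2.2 eV (2 sig figs), only n = 5 agrees:
E_5 = -2.17691 eV, which rounds to -2.2 eV ✓

Therefore n = 5.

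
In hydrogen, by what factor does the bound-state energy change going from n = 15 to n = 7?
4.591837

Using E_n = -13.6057 Z² / n² eV with Z = 1:

E_7 = -13.6057 / 7² = -13.6057 / 49 = -0.277667346939 eV
E_15 = -13.6057 / 15² = -13.6057 / 225 = -0.060469777778 eV

The ratio is:
E_7/E_15 = (-0.277667346939) / (-0.060469777778)
E_7/E_15 = (-13.6057/49) / (-13.6057/225)
E_7/E_15 = 225/49
E_7/E_15 = 4.591837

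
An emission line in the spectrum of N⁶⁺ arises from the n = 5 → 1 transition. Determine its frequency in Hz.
1.54754e+17 Hz

First, find the transition energy:
E_5 = -13.6057 × 7² / 5² = -26.66717200 eV
E_1 = -13.6057 × 7² / 1² = -666.67930000 eV
|ΔE| = |E_1 - E_5| = 640.01212800 eV

Convert to Joules: E = 640.01212800 eV × (1.602177 × 10⁻¹⁹ J/eV) = 1.0254127e-16 J

Using E = hf:
f = E/h = 1.0254127e-16 J / (6.62607 × 10⁻³⁴ J·s)
f = 1.54754e+17 Hz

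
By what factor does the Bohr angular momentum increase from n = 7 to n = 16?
2.29

In the Bohr model, L_n = nℏ, so the ratio is purely the ratio of quantum numbers:

L_16/L_7 = 16ℏ / 7ℏ = 16/7 = 2.29

The angular momentum scales linearly with n.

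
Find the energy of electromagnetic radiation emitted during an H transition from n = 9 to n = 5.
0.37626 eV

The energy levels are E_n = -13.6057 eV / n².

Energy at n = 9: E_9 = -13.6057 / 9² = -0.16797160 eV
Energy at n = 5: E_5 = -13.6057 / 5² = -0.54422800 eV

For emission (electron falling to lower state), the photon energy is:
E_photon = E_9 - E_5 = |-0.16797160 - (-0.54422800)|
E_photon = 0.37626 eV

This energy is carried away by the emitted photon.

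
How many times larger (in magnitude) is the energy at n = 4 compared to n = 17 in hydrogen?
18.0625

Using E_n = -13.6057 Z² / n² eV with Z = 1:

E_4 = -13.6057 / 4² = -13.6057 / 16 = -0.850356250 eV
E_17 = -13.6057 / 17² = -13.6057 / 289 = -0.047078547 eV

The ratio is:
E_4/E_17 = (-0.850356250) / (-0.047078547)
E_4/E_17 = (-13.6057/16) / (-13.6057/289)
E_4/E_17 = 289/16
E_4/E_17 = 18.0625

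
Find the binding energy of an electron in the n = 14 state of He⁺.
0.2777 eV

The ionization energy is the energy needed to remove the electron completely (n → ∞).

For a hydrogen-like ion with Z = 2, E_n = -13.6057 Z² / n² eV.

At n = 14: E_14 = -13.6057 × 2² / 14² = -0.2776673 eV
At n = ∞: E_∞ = 0 eV

Ionization energy = E_∞ - E_14 = 0 - (-0.2776673) = 0.2776673 eV
Ionization energy ≈ 0.2777 eV

This is also called the binding energy of the electron in state n = 14.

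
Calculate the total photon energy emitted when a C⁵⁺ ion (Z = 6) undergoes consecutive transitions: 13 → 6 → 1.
486.9069 eV

The energy levels of C⁵⁺ are E_n = -13.6057 × 6² / n² eV.

First transition (13 → 6):
ΔE₁ = |E_6 - E_13|
ΔE₁ = |-13.6057000000 - (-2.8982556213)| = 10.7074444 eV

Second transition (6 → 1):
ΔE₂ = |E_1 - E_6|
ΔE₂ = |-489.8052000000 - (-13.6057000000)| = 476.1995000 eV

Total energy released:
E_total = ΔE₁ + ΔE₂ = 10.7074444 + 476.1995000 = 486.9069 eV

Note: This equals the direct transition 13 → 1: 486.9069 eV ✓
Energy is conserved regardless of the path taken.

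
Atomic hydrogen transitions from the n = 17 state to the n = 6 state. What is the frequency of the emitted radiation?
8.00e+13 Hz

First, find the transition energy:
E_17 = -13.6057 / 17² = -0.0470785 eV
E_6 = -13.6057 / 6² = -0.3779361 eV
|ΔE| = |E_6 - E_17| = 0.3308576 eV

Convert to Joules: E = 0.3308576 eV × (1.602177 × 10⁻¹⁹ J/eV) = 5.3009e-20 J

Using E = hf:
f = E/h = 5.3009e-20 J / (6.62607 × 10⁻³⁴ J·s)
f = 8.00e+13 Hz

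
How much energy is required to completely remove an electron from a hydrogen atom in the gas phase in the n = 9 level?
0.167972 eV

The ionization energy is the energy needed to remove the electron completely (n → ∞).

For hydrogen, E_n = -13.6057 eV / n².

At n = 9: E_9 = -13.6057 / 9² = -0.167971605 eV
At n = ∞: E_∞ = 0 eV

Ionization energy = E_∞ - E_9 = 0 - (-0.167971605) = 0.167971605 eV
Ionization energy ≈ 0.167972 eV

This is also called the binding energy of the electron in state n = 9.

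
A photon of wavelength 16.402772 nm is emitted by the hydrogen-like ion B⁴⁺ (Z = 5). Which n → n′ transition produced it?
n = 6 → n = 2

First, find the photon energy from the wavelength (hc = 1239.84 eV·nm):
E = hc/λ = 1239.84 eV·nm / 16.402772 nm = 75.587224 eV

The energy levels of B⁴⁺ satisfy E_n = -13.6057 × 5² / n² eV, so an emission n_i → n_f releases
ΔE = 13.6057 × 5² × (1/n_f² − 1/n_i²) eV.

Setting ΔE equal to the photon energy:
1/n_f² − 1/n_i² = 75.587224 / (13.6057 × 5²) = 0.22222223

Since 1/n_i² must be positive, we need 1/n_f² > 0.22222223, i.e. n_f ≤ 2. For each allowed n_f, solve n_i = (1/n_f² − 0.22222223)^(−1/2) and check whether it is a whole number:
  n_f = 1: 1/n_i² = 1.00000000 − 0.22222223 = 0.77777777 → n_i = 1.134  (not an integer) ✗
  n_f = 2: 1/n_i² = 0.25000000 − 0.22222223 = 0.02777777 → n_i = 6.000  → integer, n_i = 6 ✓

Only n_f = 2 gives an integer upper level, n_i = 6.

The transition is from n = 6 to n = 2 (emission).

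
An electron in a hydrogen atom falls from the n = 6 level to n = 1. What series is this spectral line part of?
Lyman series

The spectral series in hydrogen are named based on the final (lower) energy level:
- Lyman series: n_final = 1 (ultraviolet)
- Balmer series: n_final = 2 (visible/near-UV)
- Paschen series: n_final = 3 (infrared)
- Brackett series: n_final = 4 (infrared)
- Pfund series: n_final = 5 (far infrared)

Since this transition ends at n = 1, it belongs to the Lyman series.

For reference, this 6 → 1 line has photon energy
ΔE = 13.6057 eV × (1/1² - 1/6²) = 13.2277639 eV,
corresponding to wavelength λ = hc/ΔE = 1239.84 eV·nm / 13.2277639 eV = 93.73013 nm in the ultraviolet region.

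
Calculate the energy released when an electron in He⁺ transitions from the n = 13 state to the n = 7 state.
0.79 eV

The energy levels are E_n = -13.6057 Z² eV / n².

Energy at n = 13: E_13 = -13.6057 × 2² / 13² = -0.32203 eV
Energy at n = 7: E_7 = -13.6057 × 2² / 7² = -1.11067 eV

For emission (electron falling to lower state), the photon energy is:
E_photon = E_13 - E_7 = |-0.32203 - (-1.11067)|
E_photon = 0.79 eV

This energy is carried away by the emitted photon.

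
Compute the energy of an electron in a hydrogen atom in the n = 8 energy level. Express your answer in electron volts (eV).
-0.213 eV

The energy levels of a hydrogen-like atom are given by:
E_n = -13.6057 eV / n²

For n = 8:
E_8 = -13.6057 eV / 8²
E_8 = -13.6057 eV / 64
E_8 = -0.213 eV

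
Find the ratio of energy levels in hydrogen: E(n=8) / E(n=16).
4.00

Using E_n = -13.6057 Z² / n² eV with Z = 1:

E_8 = -13.6057 / 8² = -13.6057 / 64 = -0.21258906 eV
E_16 = -13.6057 / 16² = -13.6057 / 256 = -0.05314727 eV

The ratio is:
E_8/E_16 = (-0.21258906) / (-0.05314727)
E_8/E_16 = (-13.6057/64) / (-13.6057/256)
E_8/E_16 = 256/64
E_8/E_16 = 4.00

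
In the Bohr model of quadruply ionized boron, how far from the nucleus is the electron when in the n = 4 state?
0.1693 nm (or 1.6934 Å)

The Bohr radius formula is:
r_n = n² a₀ / Z

where a₀ = 0.0529177 nm is the Bohr radius.

For B⁴⁺ (Z = 5) at n = 4:
r_4 = 4² × 0.0529177 nm / 5
r_4 = 16 × 0.0529177 nm / 5
r_4 = 0.84668 nm / 5
r_4 = 0.1693 nm

The electron orbits at approximately 0.1693 nm from the nucleus.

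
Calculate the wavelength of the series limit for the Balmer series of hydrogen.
364.5061 nm

The series limit corresponds to the transition from n = ∞ to n = 2.
This is the highest energy (shortest wavelength) transition in the Balmer series.

E_∞ = 0 eV
E_2 = -13.6057 / 2² = -3.40142500 eV

Energy at series limit:
ΔE = E_∞ - E_2 = 0 - (-3.40142500) = 3.40142500 eV
λ = hc/E = 1239.84 eV·nm / 3.40142500 eV = 364.5061 nm

This energy equals the ionization energy from the n = 2 state of hydrogen.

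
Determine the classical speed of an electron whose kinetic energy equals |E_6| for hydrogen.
3.6462e+05 m/s (or 0.121623% of c)

The binding energy at n = 6 for hydrogen is:
E_6 = -13.6057/6² = -0.37793611 eV
|E_6| = 0.37793611 eV

Convert to Joules:
KE = 0.37793611 eV × (1.602177 × 10⁻¹⁹ J/eV) = 6.055205e-20 J

Using KE = ½mv²:
v = √(2·KE/m_e)
v = √(2 × 6.055205e-20 J / 9.10938 × 10⁻³¹ kg)
v = 3.6462e+05 m/s

This is approximately 0.121623% the speed of light.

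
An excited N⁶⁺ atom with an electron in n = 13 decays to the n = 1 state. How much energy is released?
662.7345 eV

The energy levels are E_n = -13.6057 Z² eV / n².

Energy at n = 13: E_13 = -13.6057 × 7² / 13² = -3.9448479 eV
Energy at n = 1: E_1 = -13.6057 × 7² / 1² = -666.6793000 eV

For emission (electron falling to lower state), the photon energy is:
E_photon = E_13 - E_1 = |-3.9448479 - (-666.6793000)|
E_photon = 662.7345 eV

This energy is carried away by the emitted photon.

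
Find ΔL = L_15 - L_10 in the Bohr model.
5.273e-34 J·s (or 5ℏ)

In the Bohr model, L_n = nℏ where ℏ = 1.05457e-34 J·s.

L_15 = 15ℏ = 1.58186e-33 J·s
L_10 = 10ℏ = 1.05457e-33 J·s

ΔL = L_15 - L_10 = (15 - 10)ℏ = 5ℏ
ΔL = 5 × 1.05457e-34 J·s = 5.273e-34 J·s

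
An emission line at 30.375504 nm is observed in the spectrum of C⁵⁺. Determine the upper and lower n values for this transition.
n = 6 → n = 3

First, find the photon energy from the wavelength (hc = 1239.84 eV·nm):
E = hc/λ = 1239.84 eV·nm / 30.375504 nm = 40.817101 eV

The energy levels of C⁵⁺ satisfy E_n = -13.6057 × 6² / n² eV, so an emission n_i → n_f releases
ΔE = 13.6057 × 6² × (1/n_f² − 1/n_i²) eV.

Setting ΔE equal to the photon energy:
1/n_f² − 1/n_i² = 40.817101 / (13.6057 × 6²) = 0.083333335

Since 1/n_i² must be positive, we need 1/n_f² > 0.083333335, i.e. n_f ≤ 3. For each allowed n_f, solve n_i = (1/n_f² − 0.083333335)^(−1/2) and check whether it is a whole number:
  n_f = 1: 1/n_i² = 1.000000000 − 0.083333335 = 0.916666665 → n_i = 1.044  (not an integer) ✗
  n_f = 2: 1/n_i² = 0.250000000 − 0.083333335 = 0.166666665 → n_i = 2.449  (not an integer) ✗
  n_f = 3: 1/n_i² = 0.111111111 − 0.083333335 = 0.027777776 → n_i = 6.000  → integer, n_i = 6 ✓

Only n_f = 3 gives an integer upper level, n_i = 6.

The transition is from n = 6 to n = 3 (emission).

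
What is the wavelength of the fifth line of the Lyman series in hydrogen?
93.73013 nm

The lines of a series are numbered from the longest wavelength (smallest ΔE) outward; the fifth line is the transition from n = n_f + 5 to n_f.
The Lyman series has all transitions ending at n_f = 1.

For H, the fifth line (ε-line) is the jump from n = 6 to n = 1:
E_6 = -13.6057 / 6² = -0.3779361 eV
E_1 = -13.6057 / 1² = -13.6057000 eV
ΔE = E_6 - E_1 = 13.2277639 eV

λ = hc/E = 1239.84 eV·nm / 13.2277639 eV
λ = 93.73013 nm

This is the ε-line of the Lyman series in H.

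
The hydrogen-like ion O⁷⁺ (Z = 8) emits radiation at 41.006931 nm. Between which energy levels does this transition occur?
n = 6 → n = 4

First, find the photon energy from the wavelength (hc = 1239.84 eV·nm):
E = hc/λ = 1239.84 eV·nm / 41.006931 nm = 30.234889 eV

The energy levels of O⁷⁺ satisfy E_n = -13.6057 × 8² / n² eV, so an emission n_i → n_f releases
ΔE = 13.6057 × 8² × (1/n_f² − 1/n_i²) eV.

Setting ΔE equal to the photon energy:
1/n_f² − 1/n_i² = 30.234889 / (13.6057 × 8²) = 0.034722222

Since 1/n_i² must be positive, we need 1/n_f² > 0.034722222, i.e. n_f ≤ 5. For each allowed n_f, solve n_i = (1/n_f² − 0.034722222)^(−1/2) and check whether it is a whole number:
  n_f = 1: 1/n_i² = 1.000000000 − 0.034722222 = 0.965277778 → n_i = 1.018  (not an integer) ✗
  n_f = 2: 1/n_i² = 0.250000000 − 0.034722222 = 0.215277778 → n_i = 2.155  (not an integer) ✗
  n_f = 3: 1/n_i² = 0.111111111 − 0.034722222 = 0.076388889 → n_i = 3.618  (not an integer) ✗
  n_f = 4: 1/n_i² = 0.062500000 − 0.034722222 = 0.027777778 → n_i = 6.000  → integer, n_i = 6 ✓
  n_f = 5: 1/n_i² = 0.040000000 − 0.034722222 = 0.005277778 → n_i = 13.765  (not an integer) ✗

Only n_f = 4 gives an integer upper level, n_i = 6.

The transition is from n = 6 to n = 4 (emission).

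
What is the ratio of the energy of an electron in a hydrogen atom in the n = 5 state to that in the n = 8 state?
2.56

Using E_n = -13.6057 Z² / n² eV with Z = 1:

E_5 = -13.6057 / 5² = -13.6057 / 25 = -0.54422800 eV
E_8 = -13.6057 / 8² = -13.6057 / 64 = -0.21258906 eV

The ratio is:
E_5/E_8 = (-0.54422800) / (-0.21258906)
E_5/E_8 = (-13.6057/25) / (-13.6057/64)
E_5/E_8 = 64/25
E_5/E_8 = 2.56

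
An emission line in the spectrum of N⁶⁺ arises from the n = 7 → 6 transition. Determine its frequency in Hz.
1.1880e+15 Hz

First, find the transition energy:
E_7 = -13.6057 × 7² / 7² = -13.6057000 eV
E_6 = -13.6057 × 7² / 6² = -18.5188694 eV
|ΔE| = |E_6 - E_7| = 4.9131694 eV

Convert to Joules: E = 4.9131694 eV × (1.602177 × 10⁻¹⁹ J/eV) = 7.871767e-19 J

Using E = hf:
f = E/h = 7.871767e-19 J / (6.62607 × 10⁻³⁴ J·s)
f = 1.1880e+15 Hz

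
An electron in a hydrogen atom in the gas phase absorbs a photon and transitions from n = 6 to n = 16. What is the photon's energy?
0.325 eV

The energy levels of a hydrogen-like atom are E_n = -13.6057 eV / n².

Energy at n = 6: E_6 = -13.6057 / 6² = -0.377936 eV
Energy at n = 16: E_16 = -13.6057 / 16² = -0.053147 eV

The excitation energy is the difference:
ΔE = E_16 - E_6
ΔE = -0.053147 - (-0.377936)
ΔE = 0.325 eV

Since this is positive, energy must be absorbed (photon absorption).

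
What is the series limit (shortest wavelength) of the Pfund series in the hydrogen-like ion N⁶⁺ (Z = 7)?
46.493 nm

The series limit corresponds to the transition from n = ∞ to n = 5.
This is the highest energy (shortest wavelength) transition in the Pfund series.

E_∞ = 0 eV
E_5 = -13.6057 × 7² / 5² = -26.66717 eV

Energy at series limit:
ΔE = E_∞ - E_5 = 0 - (-26.66717) = 26.66717 eV
λ = hc/E = 1239.84 eV·nm / 26.66717 eV = 46.493 nm

This energy equals the ionization energy from the n = 5 state of N⁶⁺.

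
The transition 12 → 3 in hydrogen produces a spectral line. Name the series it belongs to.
Paschen series

The spectral series in hydrogen are named based on the final (lower) energy level:
- Lyman series: n_final = 1 (ultraviolet)
- Balmer series: n_final = 2 (visible/near-UV)
- Paschen series: n_final = 3 (infrared)
- Brackett series: n_final = 4 (infrared)
- Pfund series: n_final = 5 (far infrared)

Since this transition ends at n = 3, it belongs to the Paschen series.

For reference, this 12 → 3 line has photon energy
ΔE = 13.6057 eV × (1/3² - 1/12²) = 1.417260417 eV,
corresponding to wavelength λ = hc/ΔE = 1239.84 eV·nm / 1.417260417 eV = 874.81453 nm in the infrared region.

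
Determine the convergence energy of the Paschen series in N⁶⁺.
74.075478 eV

The series limit corresponds to the transition from n = ∞ to n = 3.
This is the highest energy (shortest wavelength) transition in the Paschen series.

E_∞ = 0 eV
E_3 = -13.6057 × 7² / 3² = -74.075478 eV

Energy at series limit:
ΔE = E_∞ - E_3 = 0 - (-74.075478) = 74.075478 eV

This energy equals the ionization energy from the n = 3 state of N⁶⁺.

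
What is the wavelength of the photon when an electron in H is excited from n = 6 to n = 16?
3817.3725 nm

First, find the transition energy using E_n = -13.6057 / n² eV:
E_6 = -13.6057 / 6² = -0.3779361111 eV
E_16 = -13.6057 / 16² = -0.0531472656 eV

Photon energy: |ΔE| = |E_16 - E_6| = 0.3247888455 eV

Convert to wavelength using E = hc/λ with hc = 1239.84 eV·nm:
λ = hc/E = 1239.84 eV·nm / 0.3247888455 eV
λ = 3817.3725 nm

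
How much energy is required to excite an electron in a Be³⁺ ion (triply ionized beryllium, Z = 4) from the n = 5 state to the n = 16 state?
7.85729 eV

The energy levels of a hydrogen-like atom are E_n = -13.6057 Z² eV / n².

Energy at n = 5: E_5 = -13.6057 × 4² / 5² = -8.70764800 eV
Energy at n = 16: E_16 = -13.6057 × 4² / 16² = -0.85035625 eV

The excitation energy is the difference:
ΔE = E_16 - E_5
ΔE = -0.85035625 - (-8.70764800)
ΔE = 7.85729 eV

Since this is positive, energy must be absorbed (photon absorption).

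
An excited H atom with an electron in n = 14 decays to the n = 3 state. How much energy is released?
1.442328 eV

The energy levels are E_n = -13.6057 eV / n².

Energy at n = 14: E_14 = -13.6057 / 14² = -0.069416837 eV
Energy at n = 3: E_3 = -13.6057 / 3² = -1.511744444 eV

For emission (electron falling to lower state), the photon energy is:
E_photon = E_14 - E_3 = |-0.069416837 - (-1.511744444)|
E_photon = 1.442328 eV

This energy is carried away by the emitted photon.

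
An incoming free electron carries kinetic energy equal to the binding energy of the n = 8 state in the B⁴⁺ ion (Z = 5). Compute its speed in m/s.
1.367e+06 m/s (or 0.456% of c)

The binding energy at n = 8 for B⁴⁺ is:
E_8 = -13.6057 × 5²/8² = -5.314727 eV
|E_8| = 5.314727 eV

Convert to Joules:
KE = 5.314727 eV × (1.602177 × 10⁻¹⁹ J/eV) = 8.51513e-19 J

Using KE = ½mv²:
v = √(2·KE/m_e)
v = √(2 × 8.51513e-19 J / 9.10938 × 10⁻³¹ kg)
v = 1.367e+06 m/s

This is approximately 0.456% the speed of light.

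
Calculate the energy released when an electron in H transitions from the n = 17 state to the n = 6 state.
0.330858 eV

The energy levels are E_n = -13.6057 eV / n².

Energy at n = 17: E_17 = -13.6057 / 17² = -0.047078547 eV
Energy at n = 6: E_6 = -13.6057 / 6² = -0.377936111 eV

For emission (electron falling to lower state), the photon energy is:
E_photon = E_17 - E_6 = |-0.047078547 - (-0.377936111)|
E_photon = 0.330858 eV

This energy is carried away by the emitted photon.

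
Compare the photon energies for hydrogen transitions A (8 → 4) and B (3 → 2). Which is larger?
3 → 2

Calculate the energy for each transition:

Transition 8 → 4:
ΔE₁ = |E_4 - E_8| = |-13.6057/4² - (-13.6057/8²)|
ΔE₁ = |-0.850356250000 - (-0.212589062500)| = 0.637767188 eV

Transition 3 → 2:
ΔE₂ = |E_2 - E_3| = |-13.6057/2² - (-13.6057/3²)|
ΔE₂ = |-3.401425000000 - (-1.511744444444)| = 1.889680556 eV

Since 1.889680556 eV > 0.637767188 eV, the transition 3 → 2 emits the more energetic photon.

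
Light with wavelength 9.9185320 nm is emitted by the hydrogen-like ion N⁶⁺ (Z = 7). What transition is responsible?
n = 4 → n = 2

First, find the photon energy from the wavelength (hc = 1239.84 eV·nm):
E = hc/λ = 1239.84 eV·nm / 9.9185320 nm = 125.00237 eV

The energy levels of N⁶⁺ satisfy E_n = -13.6057 × 7² / n² eV, so an emission n_i → n_f releases
ΔE = 13.6057 × 7² × (1/n_f² − 1/n_i²) eV.

Setting ΔE equal to the photon energy:
1/n_f² − 1/n_i² = 125.00237 / (13.6057 × 7²) = 0.18750000

Since 1/n_i² must be positive, we need 1/n_f² > 0.18750000, i.e. n_f ≤ 2. For each allowed n_f, solve n_i = (1/n_f² − 0.18750000)^(−1/2) and check whether it is a whole number:
  n_f = 1: 1/n_i² = 1.00000000 − 0.18750000 = 0.81250000 → n_i = 1.109  (not an integer) ✗
  n_f = 2: 1/n_i² = 0.25000000 − 0.18750000 = 0.06250000 → n_i = 4.000  → integer, n_i = 4 ✓

Only n_f = 2 gives an integer upper level, n_i = 4.

The transition is from n = 4 to n = 2 (emission).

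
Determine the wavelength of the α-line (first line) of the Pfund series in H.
7455.8056 nm

The longest wavelength corresponds to the smallest energy transition in the series.
The Pfund series has all transitions ending at n_f = 5.

For H, the first line (α-line) is the jump from n = 6 to n = 5:
E_6 = -13.6057 / 6² = -0.3779361111 eV
E_5 = -13.6057 / 5² = -0.5442280000 eV
ΔE = E_6 - E_5 = 0.1662918889 eV

λ = hc/E = 1239.84 eV·nm / 0.1662918889 eV
λ = 7455.8056 nm

This is the α-line of the Pfund series in H.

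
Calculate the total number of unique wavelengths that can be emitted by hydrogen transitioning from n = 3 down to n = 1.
3

The electron can occupy levels n = 1, 2, ..., 3 during de-excitation — that is m = 3 - 1 + 1 = 3 distinct levels.

The number of distinct spectral lines equals the number of ways to choose 2 of these m levels (each pair gives one possible emission transition):

Number of lines = m(m-1)/2 = 3×2/2 = 3

These correspond to all possible transitions between the 3 levels:
3 → 2, 3 → 1, 2 → 1

Each transition produces a photon with a unique energy (and thus wavelength). This count does not depend on Z.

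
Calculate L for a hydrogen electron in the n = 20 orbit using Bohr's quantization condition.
2.11e-33 J·s (or 20ℏ)

In the Bohr model, angular momentum is quantized:
L = nℏ

where ℏ = h/(2π) = 1.0546e-34 J·s

For n = 20:
L = 20 × 1.0546e-34 J·s
L = 2.11e-33 J·s

This can also be written as L = 20ℏ.
The angular momentum is an integer multiple of the reduced Planck constant.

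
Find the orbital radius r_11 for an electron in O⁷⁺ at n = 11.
0.8004 nm (or 8.0038 Å)

The Bohr radius formula is:
r_n = n² a₀ / Z

where a₀ = 0.0529177 nm is the Bohr radius.

For O⁷⁺ (Z = 8) at n = 11:
r_11 = 11² × 0.0529177 nm / 8
r_11 = 121 × 0.0529177 nm / 8
r_11 = 6.40304 nm / 8
r_11 = 0.8004 nm

The electron orbits at approximately 0.8004 nm from the nucleus.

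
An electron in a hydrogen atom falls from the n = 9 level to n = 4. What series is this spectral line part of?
Brackett series

The spectral series in hydrogen are named based on the final (lower) energy level:
- Lyman series: n_final = 1 (ultraviolet)
- Balmer series: n_final = 2 (visible/near-UV)
- Paschen series: n_final = 3 (infrared)
- Brackett series: n_final = 4 (infrared)
- Pfund series: n_final = 5 (far infrared)

Since this transition ends at n = 4, it belongs to the Brackett series.

For reference, this 9 → 4 line has photon energy
ΔE = 13.6057 eV × (1/4² - 1/9²) = 0.68238464506 eV,
corresponding to wavelength λ = hc/ΔE = 1239.84 eV·nm / 0.68238464506 eV = 1816.92248 nm in the infrared region.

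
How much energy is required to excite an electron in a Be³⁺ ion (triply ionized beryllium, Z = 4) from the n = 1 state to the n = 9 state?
215.00365 eV

The energy levels of a hydrogen-like atom are E_n = -13.6057 Z² eV / n².

Energy at n = 1: E_1 = -13.6057 × 4² / 1² = -217.69120000 eV
Energy at n = 9: E_9 = -13.6057 × 4² / 9² = -2.68754568 eV

The excitation energy is the difference:
ΔE = E_9 - E_1
ΔE = -2.68754568 - (-217.69120000)
ΔE = 215.00365 eV

Since this is positive, energy must be absorbed (photon absorption).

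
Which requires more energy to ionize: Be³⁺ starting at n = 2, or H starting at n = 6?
Be³⁺ at n = 2 (E = -54.42280 eV)

Using E_n = -13.6057 Z² / n² eV:

Be³⁺ (Z = 4) at n = 2:
E = -13.6057 × 4² / 2² = -13.6057 × 16 / 4 = -54.42280000 eV

H (Z = 1) at n = 6:
E = -13.6057 × 1² / 6² = -13.6057 × 1 / 36 = -0.37793611 eV

Since -54.42280000 eV < -0.37793611 eV,
Be³⁺ at n = 2 is more tightly bound (requires more energy to ionize).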